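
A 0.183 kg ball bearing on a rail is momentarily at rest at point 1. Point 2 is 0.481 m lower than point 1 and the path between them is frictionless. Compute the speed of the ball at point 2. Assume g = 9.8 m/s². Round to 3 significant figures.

v = 3.07 m/s

Energy conservation between the two points: mgh = ½mv²
v = √(2gh) = √(2 × 9.8 × 0.481) = √9.4276 = 3.070 m/s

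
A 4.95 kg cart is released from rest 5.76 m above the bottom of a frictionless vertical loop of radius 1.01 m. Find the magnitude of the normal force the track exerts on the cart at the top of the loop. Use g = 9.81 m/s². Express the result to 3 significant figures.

Energy from release to top (height 2r): mgh = ½mv_top² + mg(2r)
v_top² = 2g(h − 2r) = 2(9.81)(5.76 − 2.020) = 73.379 m²/s²
At the top, both N and weight point toward the centre: N + mg = mv_top²/r
N = m(v_top²/r − g) = 4.95(73.379/1.01 − 9.81) = 311.1 N

N = 311 N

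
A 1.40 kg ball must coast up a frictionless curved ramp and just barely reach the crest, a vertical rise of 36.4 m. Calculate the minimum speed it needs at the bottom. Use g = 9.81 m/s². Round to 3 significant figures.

v = 26.7 m/s

At the top it is momentarily at rest, so all KE converts to PE: ½mv² = mgh
v = √(2gh) = √(2 × 9.81 × 36.4) = 26.72 m/s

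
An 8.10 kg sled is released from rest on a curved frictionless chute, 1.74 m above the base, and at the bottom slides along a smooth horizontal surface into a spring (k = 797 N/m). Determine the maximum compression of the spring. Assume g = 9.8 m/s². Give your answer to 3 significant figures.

x = 0.589 m

Gravitational PE at the top equals spring PE at max compression: mgh = ½kx²
x = √(2mgh/k) = √(2 × 8.10 × 9.8 × 1.74 / 797) = 0.5887 m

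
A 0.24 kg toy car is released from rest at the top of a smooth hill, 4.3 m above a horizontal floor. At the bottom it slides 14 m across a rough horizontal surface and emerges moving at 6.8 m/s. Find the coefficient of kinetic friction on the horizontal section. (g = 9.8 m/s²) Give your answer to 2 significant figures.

Energy bookkeeping (friction removes W_f = μ_k N d):
mgh = ½mv² + μ_k m g d
mgh = 10.114 J; ½mv² = 5.5488 J
W_f = 10.114 − 5.5488 = 4.565 J
μ_k = W_f/(mg·d) = 4.565/(2.352 × 14) = 0.1386

μ_k = 0.14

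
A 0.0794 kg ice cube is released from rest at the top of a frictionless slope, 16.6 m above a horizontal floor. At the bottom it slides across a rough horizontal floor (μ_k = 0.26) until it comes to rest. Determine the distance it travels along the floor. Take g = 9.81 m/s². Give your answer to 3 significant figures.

d = 63.8 m

Energy at the top = energy at the end + work done against friction:
At rest all PE has been dissipated by friction: mgh = μ_k m g d
d = h/μ_k = 16.6/0.26 = 63.85 m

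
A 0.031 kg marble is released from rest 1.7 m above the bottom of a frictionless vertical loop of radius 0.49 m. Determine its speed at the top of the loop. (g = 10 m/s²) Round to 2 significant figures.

v = 3.8 m/s

Energy conservation: mgh = ½mv_top² + mg(2r)
v_top² = 2g(h − 2r) = 2(10)(1.7 − 0.9800) = 14.40
v_top = 3.795 m/s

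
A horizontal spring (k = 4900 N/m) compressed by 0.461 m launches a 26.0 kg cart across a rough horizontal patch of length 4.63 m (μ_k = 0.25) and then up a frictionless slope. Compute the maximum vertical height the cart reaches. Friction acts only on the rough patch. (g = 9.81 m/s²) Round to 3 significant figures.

Spring energy: E₀ = ½kx² = ½(4900)(0.461)² = 520.68 J
Friction: W_f = μ_k mg d = (0.25)(26.0)(9.81)(4.63) = 295.2 J
Energy at base of ramp: E = 520.68 − 295.2 = 225.44 J
At max height all remaining energy is PE: mgh = E ⇒ h = E/(mg) = 225.44/(26.0 × 9.81) = 0.8839 m

h = 0.884 m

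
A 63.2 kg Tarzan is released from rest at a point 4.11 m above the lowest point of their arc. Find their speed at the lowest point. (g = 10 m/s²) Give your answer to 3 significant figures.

Energy conservation between the two points: mgh = ½mv²
v = √(2gh) = √(2 × 10 × 4.11) = √82.200 = 9.066 m/s

v = 9.07 m/s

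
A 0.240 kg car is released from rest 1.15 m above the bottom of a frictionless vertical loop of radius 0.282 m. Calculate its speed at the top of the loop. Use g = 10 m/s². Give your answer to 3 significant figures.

v = 3.42 m/s

Energy conservation: mgh = ½mv_top² + mg(2r)
v_top² = 2g(h − 2r) = 2(10)(1.15 − 0.5640) = 11.72
v_top = 3.423 m/s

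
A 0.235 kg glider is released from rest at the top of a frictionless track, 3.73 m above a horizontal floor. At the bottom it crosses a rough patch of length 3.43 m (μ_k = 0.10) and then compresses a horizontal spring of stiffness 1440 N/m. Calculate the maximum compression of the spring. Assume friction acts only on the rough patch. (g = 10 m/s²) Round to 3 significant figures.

Initial energy: E₁ = mgh = (0.235)(10)(3.73) = 8.7655 J
Friction removes W_f = μ_k mg d = (0.10)(0.235)(10)(3.43) = 0.8061 J
Energy reaching the spring: E = 8.7655 − 0.8061 = 7.9594 J
At max compression ½kx² = E ⇒ x = √(2E/k) = √(2 × 7.9594/1440) = 0.1051 m

x = 0.105 m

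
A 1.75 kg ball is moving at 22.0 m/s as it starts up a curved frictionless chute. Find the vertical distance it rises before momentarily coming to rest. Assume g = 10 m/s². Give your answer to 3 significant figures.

h = 24.2 m

By energy conservation, ½mv² = mgh
h = v²/(2g) = 22.0²/(2 × 10) = 24.20 m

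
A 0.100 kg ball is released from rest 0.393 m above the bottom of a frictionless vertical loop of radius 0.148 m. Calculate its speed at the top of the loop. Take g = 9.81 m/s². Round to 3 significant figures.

v = 1.38 m/s

Energy conservation: mgh = ½mv_top² + mg(2r)
v_top² = 2g(h − 2r) = 2(9.81)(0.393 − 0.2960) = 1.903
v_top = 1.380 m/s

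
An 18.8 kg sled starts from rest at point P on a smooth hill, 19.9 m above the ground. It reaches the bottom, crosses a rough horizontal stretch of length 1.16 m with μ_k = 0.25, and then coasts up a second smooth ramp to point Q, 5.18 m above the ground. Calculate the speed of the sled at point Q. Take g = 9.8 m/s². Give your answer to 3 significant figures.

v = 16.8 m/s

Energy at P: mgh₁ = (18.8)(9.8)(19.9) = 3666.4 J
Friction loss: W_f = μ_k mg d = 53.43 J
At Q: ½mv² + mgh₂ = mgh₁ − W_f
½mv² = 3666.4 − 53.43 − 954.36 = 2658.6 J
v = √(2 × 2658.6/18.8) = 16.82 m/s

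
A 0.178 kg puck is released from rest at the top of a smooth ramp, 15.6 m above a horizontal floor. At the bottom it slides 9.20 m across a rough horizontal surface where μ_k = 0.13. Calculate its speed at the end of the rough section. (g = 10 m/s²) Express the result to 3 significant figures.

v = 17.0 m/s

Energy at the top = energy at the end + work done against friction:
mgh = ½mv² + μ_k m g d
W_f = μ_k mg d = (0.13)(0.178)(10)(9.20) = 2.129 J
½mv² = mgh − W_f = 27.768 − 2.129 = 25.639 J
v = √(2 × 25.639/0.178) = 16.97 m/s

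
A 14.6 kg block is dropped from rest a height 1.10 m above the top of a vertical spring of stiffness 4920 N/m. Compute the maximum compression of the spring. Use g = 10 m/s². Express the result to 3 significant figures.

x = 0.287 m

Measuring PE from the top of the relaxed spring, at max compression the block has dropped H + x with zero KE, so:
mg(H + x) = ½kx²
½(4920)x² − (14.6)(10)x − (14.6)(10)(1.10) = 0
2460x² − 146.0x − 160.6 = 0
x = [146.0 + √(21316 + 1.5803e+06)]/(2 × 2460) = 0.2869 m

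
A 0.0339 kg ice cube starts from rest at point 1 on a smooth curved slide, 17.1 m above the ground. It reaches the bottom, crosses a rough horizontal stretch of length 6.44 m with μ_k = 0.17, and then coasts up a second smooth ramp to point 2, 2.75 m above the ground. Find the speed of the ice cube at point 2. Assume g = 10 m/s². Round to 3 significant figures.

v = 16.3 m/s

Energy at 1: mgh₁ = (0.0339)(10)(17.1) = 5.7969 J
Friction loss: W_f = μ_k mg d = 0.3711 J
At 2: ½mv² + mgh₂ = mgh₁ − W_f
½mv² = 5.7969 − 0.3711 − 0.93225 = 4.4935 J
v = √(2 × 4.4935/0.0339) = 16.28 m/s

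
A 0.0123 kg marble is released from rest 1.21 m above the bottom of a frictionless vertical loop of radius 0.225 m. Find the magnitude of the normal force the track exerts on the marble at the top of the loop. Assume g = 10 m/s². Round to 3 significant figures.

N = 0.708 N

Energy from release to top (height 2r): mgh = ½mv_top² + mg(2r)
v_top² = 2g(h − 2r) = 2(10)(1.21 − 0.4500) = 15.200 m²/s²
At the top, both N and weight point toward the centre: N + mg = mv_top²/r
N = m(v_top²/r − g) = 0.0123(15.200/0.225 − 10) = 0.7079 N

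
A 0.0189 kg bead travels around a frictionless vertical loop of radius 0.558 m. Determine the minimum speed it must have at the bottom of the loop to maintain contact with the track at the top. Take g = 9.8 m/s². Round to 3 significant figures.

At the top: mg = mv_top²/r ⇒ v_top² = gr = 5.468 m²/s²
Energy from bottom to top (height 2r): ½mv_bot² = ½mv_top² + mg(2r)
v_bot² = gr + 4gr = 5gr = 27.34
v_bot = √(5gr) = 5.229 m/s

v = 5.23 m/s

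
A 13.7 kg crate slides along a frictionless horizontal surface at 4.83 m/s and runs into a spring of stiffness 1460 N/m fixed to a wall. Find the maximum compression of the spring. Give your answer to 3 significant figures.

At max compression the crate is momentarily at rest: ½mv² = ½kx²
x = v√(m/k) = 4.83 × √(13.7/1460) = 0.4679 m

x = 0.468 m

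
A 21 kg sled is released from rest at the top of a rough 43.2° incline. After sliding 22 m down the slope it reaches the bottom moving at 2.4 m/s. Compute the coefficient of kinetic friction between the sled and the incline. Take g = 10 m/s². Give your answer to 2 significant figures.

μ_k = 0.92

Energy balance down the incline: mg L sinθ − ½mv² = μ_k (mg cosθ) L
mgL sinθ = 3162.6 J; ½mv² = 60.480 J
W_f = 3162.6 − 60.480 = 3102 J
μ_k = W_f/(mg cosθ · L) = 3102/(153.1 × 22) = 0.9211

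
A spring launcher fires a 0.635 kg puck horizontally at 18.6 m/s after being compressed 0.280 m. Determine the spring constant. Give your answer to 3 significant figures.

Energy stored in the spring equals the launch KE: ½kx² = ½mv²
k = mv²/x² = (0.635)(18.6)²/(0.280)² = 2802 N/m

k = 2800 N/m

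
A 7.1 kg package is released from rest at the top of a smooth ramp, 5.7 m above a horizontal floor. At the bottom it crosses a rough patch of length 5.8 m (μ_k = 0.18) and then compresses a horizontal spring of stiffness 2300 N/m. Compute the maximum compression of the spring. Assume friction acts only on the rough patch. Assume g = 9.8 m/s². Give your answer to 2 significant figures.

x = 0.53 m

Initial energy: E₁ = mgh = (7.1)(9.8)(5.7) = 396.61 J
Friction removes W_f = μ_k mg d = (0.18)(7.1)(9.8)(5.8) = 72.64 J
Energy reaching the spring: E = 396.61 − 72.64 = 323.96 J
At max compression ½kx² = E ⇒ x = √(2E/k) = √(2 × 323.96/2300) = 0.5308 m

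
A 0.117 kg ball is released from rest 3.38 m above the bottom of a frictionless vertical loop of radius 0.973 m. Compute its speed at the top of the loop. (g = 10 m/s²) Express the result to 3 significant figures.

Energy conservation: mgh = ½mv_top² + mg(2r)
v_top² = 2g(h − 2r) = 2(10)(3.38 − 1.946) = 28.68
v_top = 5.355 m/s

v = 5.36 m/s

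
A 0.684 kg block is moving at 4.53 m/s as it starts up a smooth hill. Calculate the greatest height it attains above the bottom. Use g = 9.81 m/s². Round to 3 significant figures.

h = 1.05 m

Setting KE at the bottom equal to PE gained: ½mv² = mgh
h = v²/(2g) = 4.53²/(2 × 9.81) = 1.046 m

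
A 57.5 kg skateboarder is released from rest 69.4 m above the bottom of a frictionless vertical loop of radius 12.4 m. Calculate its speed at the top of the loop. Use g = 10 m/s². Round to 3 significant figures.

v = 29.9 m/s

Energy conservation: mgh = ½mv_top² + mg(2r)
v_top² = 2g(h − 2r) = 2(10)(69.4 − 24.80) = 892.0
v_top = 29.87 m/s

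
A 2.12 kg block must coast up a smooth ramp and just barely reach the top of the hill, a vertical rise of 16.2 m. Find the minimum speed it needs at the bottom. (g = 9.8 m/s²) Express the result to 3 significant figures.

v = 17.8 m/s

At the top it is momentarily at rest, so all KE converts to PE: ½mv² = mgh
v = √(2gh) = √(2 × 9.8 × 16.2) = 17.82 m/s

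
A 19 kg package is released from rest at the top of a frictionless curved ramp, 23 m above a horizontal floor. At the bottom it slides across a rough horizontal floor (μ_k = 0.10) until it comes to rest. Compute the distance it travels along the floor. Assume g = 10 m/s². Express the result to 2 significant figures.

Energy bookkeeping (friction removes W_f = μ_k N d):
At rest all PE has been dissipated by friction: mgh = μ_k m g d
d = h/μ_k = 23/0.10 = 230.0 m

d = 230 m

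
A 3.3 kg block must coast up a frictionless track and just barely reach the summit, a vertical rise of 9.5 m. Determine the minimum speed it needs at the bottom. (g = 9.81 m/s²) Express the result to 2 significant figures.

At the top it is momentarily at rest, so all KE converts to PE: ½mv² = mgh
v = √(2gh) = √(2 × 9.81 × 9.5) = 13.65 m/s

v = 14 m/s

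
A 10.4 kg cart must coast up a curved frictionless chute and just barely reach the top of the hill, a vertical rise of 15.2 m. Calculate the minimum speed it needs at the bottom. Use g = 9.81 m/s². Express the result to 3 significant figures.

v = 17.3 m/s

At the top it is momentarily at rest, so all KE converts to PE: ½mv² = mgh
v = √(2gh) = √(2 × 9.81 × 15.2) = 17.27 m/s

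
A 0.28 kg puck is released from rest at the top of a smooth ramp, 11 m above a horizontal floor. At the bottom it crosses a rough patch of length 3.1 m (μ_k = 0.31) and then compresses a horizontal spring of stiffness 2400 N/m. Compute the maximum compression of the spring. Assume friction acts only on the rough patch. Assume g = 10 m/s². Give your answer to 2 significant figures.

x = 0.15 m

Initial energy: E₁ = mgh = (0.28)(10)(11) = 30.800 J
Friction removes W_f = μ_k mg d = (0.31)(0.28)(10)(3.1) = 2.691 J
Energy reaching the spring: E = 30.800 − 2.691 = 28.109 J
At max compression ½kx² = E ⇒ x = √(2E/k) = √(2 × 28.109/2400) = 0.1531 m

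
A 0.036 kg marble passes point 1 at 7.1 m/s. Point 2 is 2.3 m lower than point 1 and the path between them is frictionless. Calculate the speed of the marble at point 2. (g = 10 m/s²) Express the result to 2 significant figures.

Energy conservation between the two points: ½mv₀² + mgh = ½mv²
v² = v₀² + 2gh = (7.1)² + 2(10)(2.3) = 96.410
v = √96.410 = 9.819 m/s

v = 9.8 m/s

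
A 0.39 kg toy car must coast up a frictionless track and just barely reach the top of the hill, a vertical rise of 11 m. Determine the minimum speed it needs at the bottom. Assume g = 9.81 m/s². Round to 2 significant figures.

v = 15 m/s

At the top it is momentarily at rest, so all KE converts to PE: ½mv² = mgh
v = √(2gh) = √(2 × 9.81 × 11) = 14.69 m/s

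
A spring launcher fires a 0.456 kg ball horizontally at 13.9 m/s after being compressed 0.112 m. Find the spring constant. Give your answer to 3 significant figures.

Spring PE at full compression equals KE at release: ½kx² = ½mv²
k = mv²/x² = (0.456)(13.9)²/(0.112)² = 7024 N/m

k = 7020 N/m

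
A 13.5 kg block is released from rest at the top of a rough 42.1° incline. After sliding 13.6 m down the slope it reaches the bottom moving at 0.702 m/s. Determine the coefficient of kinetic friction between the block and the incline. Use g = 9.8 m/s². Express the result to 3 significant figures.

The energy dissipated by friction is the PE lost minus the KE gained:
mgL sinθ = 1206.3 J; ½mv² = 3.3264 J
W_f = 1206.3 − 3.3264 = 1203 J
μ_k = W_f/(mg cosθ · L) = 1203/(98.16 × 13.6) = 0.9011

μ_k = 0.901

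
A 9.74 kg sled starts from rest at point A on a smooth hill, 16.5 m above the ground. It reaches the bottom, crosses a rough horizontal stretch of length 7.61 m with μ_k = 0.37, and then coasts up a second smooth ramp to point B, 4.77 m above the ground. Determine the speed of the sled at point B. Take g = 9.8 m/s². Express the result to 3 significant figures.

Energy at A: mgh₁ = (9.74)(9.8)(16.5) = 1575.0 J
Friction loss: W_f = μ_k mg d = 268.8 J
At B: ½mv² + mgh₂ = mgh₁ − W_f
½mv² = 1575.0 − 268.8 − 455.31 = 850.89 J
v = √(2 × 850.89/9.74) = 13.22 m/s

v = 13.2 m/s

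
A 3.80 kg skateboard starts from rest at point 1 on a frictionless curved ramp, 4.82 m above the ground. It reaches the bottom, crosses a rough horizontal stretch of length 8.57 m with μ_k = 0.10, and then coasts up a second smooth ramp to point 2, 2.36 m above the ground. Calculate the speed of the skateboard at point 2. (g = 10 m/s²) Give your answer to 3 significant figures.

v = 5.66 m/s

Energy at 1: mgh₁ = (3.80)(10)(4.82) = 183.16 J
Friction loss: W_f = μ_k mg d = 32.57 J
At 2: ½mv² + mgh₂ = mgh₁ − W_f
½mv² = 183.16 − 32.57 − 89.680 = 60.914 J
v = √(2 × 60.914/3.80) = 5.662 m/s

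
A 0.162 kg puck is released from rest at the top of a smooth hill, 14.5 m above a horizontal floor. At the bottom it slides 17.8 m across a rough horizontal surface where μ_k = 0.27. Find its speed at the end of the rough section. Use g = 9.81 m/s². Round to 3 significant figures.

Energy bookkeeping (friction removes W_f = μ_k N d):
mgh = ½mv² + μ_k m g d
W_f = μ_k mg d = (0.27)(0.162)(9.81)(17.8) = 7.638 J
½mv² = mgh − W_f = 23.044 − 7.638 = 15.406 J
v = √(2 × 15.406/0.162) = 13.79 m/s

v = 13.8 m/s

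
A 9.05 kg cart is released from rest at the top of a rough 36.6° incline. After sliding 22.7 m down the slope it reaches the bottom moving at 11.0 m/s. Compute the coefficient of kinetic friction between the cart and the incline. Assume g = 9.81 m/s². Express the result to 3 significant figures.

The energy dissipated by friction is the PE lost minus the KE gained:
mgL sinθ = 1201.6 J; ½mv² = 547.53 J
W_f = 1201.6 − 547.53 = 654.1 J
μ_k = W_f/(mg cosθ · L) = 654.1/(71.27 × 22.7) = 0.4043

μ_k = 0.404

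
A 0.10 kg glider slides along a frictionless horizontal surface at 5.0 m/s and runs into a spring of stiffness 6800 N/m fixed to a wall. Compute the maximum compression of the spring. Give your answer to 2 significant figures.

x = 0.019 m

Conservation of energy between contact and max compression: ½mv² = ½kx²
x = v√(m/k) = 5.0 × √(0.10/6800) = 0.01917 m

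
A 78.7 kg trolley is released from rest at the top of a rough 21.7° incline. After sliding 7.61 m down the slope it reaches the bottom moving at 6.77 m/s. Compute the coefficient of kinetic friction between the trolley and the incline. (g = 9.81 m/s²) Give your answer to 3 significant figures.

μ_k = 0.0676

mgh = ½mv² + μ_k (mg cosθ) L, with h = L sinθ
mgL sinθ = 2172.4 J; ½mv² = 1803.5 J
W_f = 2172.4 − 1803.5 = 368.8 J
μ_k = W_f/(mg cosθ · L) = 368.8/(717.3 × 7.61) = 0.06757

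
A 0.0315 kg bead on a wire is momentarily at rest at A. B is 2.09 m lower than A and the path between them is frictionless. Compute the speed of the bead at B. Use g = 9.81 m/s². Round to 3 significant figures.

v = 6.40 m/s

Mechanical energy is conserved (no friction): mgh = ½mv²
v = √(2gh) = √(2 × 9.81 × 2.09) = √41.006 = 6.404 m/s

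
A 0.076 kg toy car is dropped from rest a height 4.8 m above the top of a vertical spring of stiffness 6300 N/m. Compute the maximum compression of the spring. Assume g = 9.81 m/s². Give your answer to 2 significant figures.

x = 0.034 m

Let x be the compression. The total drop is H + x, and the car is instantaneously at rest at max compression, so energy conservation gives:
mg(H + x) = ½kx²
½(6300)x² − (0.076)(9.81)x − (0.076)(9.81)(4.8) = 0
3150x² − 0.7456x − 3.579 = 0
x = [0.7456 + √(0.5559 + 45091)]/(2 × 3150) = 0.03382 m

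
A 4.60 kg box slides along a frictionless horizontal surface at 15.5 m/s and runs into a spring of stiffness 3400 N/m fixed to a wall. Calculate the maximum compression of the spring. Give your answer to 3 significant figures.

At max compression the box is momentarily at rest: ½mv² = ½kx²
x = v√(m/k) = 15.5 × √(4.60/3400) = 0.5701 m

x = 0.570 m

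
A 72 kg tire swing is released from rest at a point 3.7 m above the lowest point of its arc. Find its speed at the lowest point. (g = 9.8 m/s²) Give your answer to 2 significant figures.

Equating total energy at the two states: mgh = ½mv²
v = √(2gh) = √(2 × 9.8 × 3.7) = √72.520 = 8.516 m/s

v = 8.5 m/s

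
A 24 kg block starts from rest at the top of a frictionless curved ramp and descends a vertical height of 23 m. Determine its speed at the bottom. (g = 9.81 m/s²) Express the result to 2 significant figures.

By conservation of mechanical energy, mgh = ½mv²
v = √(2gh) = √(2 × 9.81 × 23) = √451.26 = 21.24 m/s

v = 21 m/s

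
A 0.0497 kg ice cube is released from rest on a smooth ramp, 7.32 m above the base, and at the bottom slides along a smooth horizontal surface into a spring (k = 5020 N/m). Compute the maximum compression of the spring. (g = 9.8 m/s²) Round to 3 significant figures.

Energy conservation (no friction) from release to max compression: mgh = ½kx²
x = √(2mgh/k) = √(2 × 0.0497 × 9.8 × 7.32 / 5020) = 0.03769 m

x = 0.0377 m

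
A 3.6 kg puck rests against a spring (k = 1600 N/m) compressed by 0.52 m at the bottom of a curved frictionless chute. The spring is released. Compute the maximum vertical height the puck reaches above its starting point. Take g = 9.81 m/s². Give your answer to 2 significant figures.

Energy conservation from release to the highest point: ½kx² = mgh
h = kx²/(2mg) = (1600)(0.52)²/(2 × 3.6 × 9.81) = 6.125 m

h = 6.1 m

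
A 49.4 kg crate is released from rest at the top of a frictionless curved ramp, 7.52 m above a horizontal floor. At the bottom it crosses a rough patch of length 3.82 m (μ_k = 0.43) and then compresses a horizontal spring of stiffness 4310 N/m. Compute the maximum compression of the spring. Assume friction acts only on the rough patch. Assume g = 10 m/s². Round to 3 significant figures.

Initial energy: E₁ = mgh = (49.4)(10)(7.52) = 3714.9 J
Friction removes W_f = μ_k mg d = (0.43)(49.4)(10)(3.82) = 811.4 J
Energy reaching the spring: E = 3714.9 − 811.4 = 2903.4 J
At max compression ½kx² = E ⇒ x = √(2E/k) = √(2 × 2903.4/4310) = 1.161 m

x = 1.16 m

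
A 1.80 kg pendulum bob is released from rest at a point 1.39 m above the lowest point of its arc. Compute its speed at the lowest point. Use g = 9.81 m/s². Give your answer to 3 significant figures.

Mechanical energy is conserved (no friction): mgh = ½mv²
v = √(2gh) = √(2 × 9.81 × 1.39) = √27.272 = 5.222 m/s

v = 5.22 m/s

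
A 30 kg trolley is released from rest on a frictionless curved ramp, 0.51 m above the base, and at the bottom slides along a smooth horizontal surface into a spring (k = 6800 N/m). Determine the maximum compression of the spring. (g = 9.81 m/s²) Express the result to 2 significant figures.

Gravitational PE at the top equals spring PE at max compression: mgh = ½kx²
x = √(2mgh/k) = √(2 × 30 × 9.81 × 0.51 / 6800) = 0.2101 m

x = 0.21 m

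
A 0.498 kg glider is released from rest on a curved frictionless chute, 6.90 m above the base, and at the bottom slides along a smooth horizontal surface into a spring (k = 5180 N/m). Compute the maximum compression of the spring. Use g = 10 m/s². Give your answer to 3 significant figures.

At max compression the glider is momentarily at rest: mgh = ½kx²
x = √(2mgh/k) = √(2 × 0.498 × 10 × 6.90 / 5180) = 0.1152 m

x = 0.115 m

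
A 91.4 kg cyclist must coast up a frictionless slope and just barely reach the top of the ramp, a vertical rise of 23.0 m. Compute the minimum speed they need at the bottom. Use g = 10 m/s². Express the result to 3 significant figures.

v = 21.4 m/s

At the top they are momentarily at rest, so all KE converts to PE: ½mv² = mgh
v = √(2gh) = √(2 × 10 × 23.0) = 21.45 m/s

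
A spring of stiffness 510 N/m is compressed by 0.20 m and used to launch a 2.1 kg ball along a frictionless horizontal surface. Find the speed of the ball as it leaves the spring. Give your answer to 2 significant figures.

v = 3.1 m/s

The ball leaves the spring when the spring is at natural length, so ½kx² = ½mv²
v = x√(k/m) = 0.20 × √(510/2.1) = 3.117 m/s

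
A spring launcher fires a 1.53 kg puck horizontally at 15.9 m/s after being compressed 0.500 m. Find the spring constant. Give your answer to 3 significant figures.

k = 1550 N/m

Spring PE at full compression equals KE at release: ½kx² = ½mv²
k = mv²/x² = (1.53)(15.9)²/(0.500)² = 1547 N/m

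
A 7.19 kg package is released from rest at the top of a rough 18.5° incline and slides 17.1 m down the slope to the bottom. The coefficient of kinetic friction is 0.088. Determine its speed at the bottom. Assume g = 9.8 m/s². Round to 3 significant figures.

Taking the bottom as reference, mgh = ½mv² + μ_k N L with h = L sinθ, N = mg cosθ:
mgh = mgL sinθ = (7.19)(9.8)(17.1)sin18.5° = 382.32 J
W_f = μ_k mg cosθ · L = (0.088)(7.19)(9.8)cos18.5°·17.1 = 100.6 J
½mv² = 382.32 − 100.6 = 281.77 J
v = √(2 × 281.77/7.19) = 8.853 m/s

v = 8.85 m/s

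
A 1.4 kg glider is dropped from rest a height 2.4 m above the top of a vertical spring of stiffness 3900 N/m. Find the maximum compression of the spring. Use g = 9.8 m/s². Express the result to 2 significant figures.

Let x be the compression. The total drop is H + x, and the glider is instantaneously at rest at max compression, so energy conservation gives:
mg(H + x) = ½kx²
½(3900)x² − (1.4)(9.8)x − (1.4)(9.8)(2.4) = 0
1950x² − 13.72x − 32.93 = 0
x = [13.72 + √(188.2 + 256838)]/(2 × 1950) = 0.1335 m

x = 0.13 m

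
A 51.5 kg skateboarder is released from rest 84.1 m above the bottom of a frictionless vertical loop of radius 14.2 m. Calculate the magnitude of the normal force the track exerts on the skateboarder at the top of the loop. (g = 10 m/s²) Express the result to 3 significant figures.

Energy from release to top (height 2r): mgh = ½mv_top² + mg(2r)
v_top² = 2g(h − 2r) = 2(10)(84.1 − 28.40) = 1114.0 m²/s²
At the top, both N and weight point toward the centre: N + mg = mv_top²/r
N = m(v_top²/r − g) = 51.5(1114.0/14.2 − 10) = 3525 N

N = 3530 N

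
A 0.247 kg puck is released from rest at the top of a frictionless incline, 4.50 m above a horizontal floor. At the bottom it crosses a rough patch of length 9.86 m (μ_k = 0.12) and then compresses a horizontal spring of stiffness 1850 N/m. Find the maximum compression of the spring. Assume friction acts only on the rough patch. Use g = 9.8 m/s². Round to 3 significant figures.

x = 0.0932 m

Initial energy: E₁ = mgh = (0.247)(9.8)(4.50) = 10.893 J
Friction removes W_f = μ_k mg d = (0.12)(0.247)(9.8)(9.86) = 2.864 J
Energy reaching the spring: E = 10.893 − 2.864 = 8.0286 J
At max compression ½kx² = E ⇒ x = √(2E/k) = √(2 × 8.0286/1850) = 0.09316 m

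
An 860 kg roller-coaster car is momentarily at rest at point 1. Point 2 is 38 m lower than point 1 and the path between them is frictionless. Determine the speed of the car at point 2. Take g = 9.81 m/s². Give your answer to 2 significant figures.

Mechanical energy is conserved (no friction): mgh = ½mv²
v = √(2gh) = √(2 × 9.81 × 38) = √745.56 = 27.30 m/s

v = 27 m/s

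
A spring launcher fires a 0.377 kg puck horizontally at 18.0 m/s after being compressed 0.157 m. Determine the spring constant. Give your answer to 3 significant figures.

k = 4960 N/m

Spring PE at full compression equals KE at release: ½kx² = ½mv²
k = mv²/x² = (0.377)(18.0)²/(0.157)² = 4955 N/m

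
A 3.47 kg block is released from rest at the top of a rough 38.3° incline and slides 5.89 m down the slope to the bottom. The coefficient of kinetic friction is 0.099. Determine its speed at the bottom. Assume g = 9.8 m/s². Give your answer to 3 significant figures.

Taking the bottom as reference, mgh = ½mv² + μ_k N L with h = L sinθ, N = mg cosθ:
mgh = mgL sinθ = (3.47)(9.8)(5.89)sin38.3° = 124.14 J
W_f = μ_k mg cosθ · L = (0.099)(3.47)(9.8)cos38.3°·5.89 = 15.56 J
½mv² = 124.14 − 15.56 = 108.58 J
v = √(2 × 108.58/3.47) = 7.911 m/s

v = 7.91 m/s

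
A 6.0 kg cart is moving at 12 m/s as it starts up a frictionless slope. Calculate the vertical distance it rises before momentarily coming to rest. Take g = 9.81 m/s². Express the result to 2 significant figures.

h = 7.3 m

Setting KE at the bottom equal to PE gained: ½mv² = mgh
h = v²/(2g) = 12²/(2 × 9.81) = 7.339 m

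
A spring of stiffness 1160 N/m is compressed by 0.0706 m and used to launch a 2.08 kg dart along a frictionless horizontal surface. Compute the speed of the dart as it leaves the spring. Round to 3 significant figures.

v = 1.67 m/s

The dart leaves the spring when the spring is at natural length, so ½kx² = ½mv²
v = x√(k/m) = 0.0706 × √(1160/2.08) = 1.667 m/s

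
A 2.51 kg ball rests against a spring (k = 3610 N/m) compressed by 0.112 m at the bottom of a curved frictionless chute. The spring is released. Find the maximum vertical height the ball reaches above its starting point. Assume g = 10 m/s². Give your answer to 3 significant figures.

h = 0.902 m

All spring PE becomes gravitational PE at the highest point: ½kx² = mgh
h = kx²/(2mg) = (3610)(0.112)²/(2 × 2.51 × 10) = 0.9021 m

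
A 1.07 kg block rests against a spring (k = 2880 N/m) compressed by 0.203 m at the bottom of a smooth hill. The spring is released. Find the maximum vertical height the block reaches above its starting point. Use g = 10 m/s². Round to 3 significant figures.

All spring PE becomes gravitational PE at the highest point: ½kx² = mgh
h = kx²/(2mg) = (2880)(0.203)²/(2 × 1.07 × 10) = 5.546 m

h = 5.55 m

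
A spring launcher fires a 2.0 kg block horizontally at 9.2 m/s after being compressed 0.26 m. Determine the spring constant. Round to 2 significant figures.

k = 2500 N/m

Energy stored in the spring equals the launch KE: ½kx² = ½mv²
k = mv²/x² = (2.0)(9.2)²/(0.26)² = 2504 N/m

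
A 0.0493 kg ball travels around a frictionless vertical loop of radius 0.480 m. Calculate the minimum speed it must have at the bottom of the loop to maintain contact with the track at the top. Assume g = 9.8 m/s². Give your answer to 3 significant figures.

v = 4.85 m/s

At the top: mg = mv_top²/r ⇒ v_top² = gr = 4.704 m²/s²
Energy from bottom to top (height 2r): ½mv_bot² = ½mv_top² + mg(2r)
v_bot² = gr + 4gr = 5gr = 23.52
v_bot = √(5gr) = 4.850 m/s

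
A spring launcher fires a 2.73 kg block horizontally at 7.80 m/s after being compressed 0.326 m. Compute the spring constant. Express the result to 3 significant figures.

Energy stored in the spring equals the launch KE: ½kx² = ½mv²
k = mv²/x² = (2.73)(7.80)²/(0.326)² = 1563 N/m

k = 1560 N/m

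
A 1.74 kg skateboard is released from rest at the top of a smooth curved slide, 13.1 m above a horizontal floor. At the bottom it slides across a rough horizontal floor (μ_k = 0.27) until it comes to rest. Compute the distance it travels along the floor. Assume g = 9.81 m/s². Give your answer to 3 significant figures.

d = 48.5 m

Applying the work–energy principle:
At rest all PE has been dissipated by friction: mgh = μ_k m g d
d = h/μ_k = 13.1/0.27 = 48.52 m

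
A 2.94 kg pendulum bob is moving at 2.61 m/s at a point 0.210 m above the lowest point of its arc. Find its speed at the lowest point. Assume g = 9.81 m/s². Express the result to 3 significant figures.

Mechanical energy is conserved (no friction): ½mv₀² + mgh = ½mv²
v² = v₀² + 2gh = (2.61)² + 2(9.81)(0.210) = 10.932
v = √10.932 = 3.306 m/s

v = 3.31 m/s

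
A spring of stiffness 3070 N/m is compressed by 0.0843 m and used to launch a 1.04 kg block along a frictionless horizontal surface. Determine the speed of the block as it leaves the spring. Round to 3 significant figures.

The block leaves the spring when the spring is at natural length, so ½kx² = ½mv²
v = x√(k/m) = 0.0843 × √(3070/1.04) = 4.580 m/s

v = 4.58 m/s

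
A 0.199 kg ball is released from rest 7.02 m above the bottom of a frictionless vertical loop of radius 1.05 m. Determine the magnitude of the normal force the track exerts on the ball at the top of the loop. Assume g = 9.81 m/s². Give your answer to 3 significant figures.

N = 16.3 N

Energy from release to top (height 2r): mgh = ½mv_top² + mg(2r)
v_top² = 2g(h − 2r) = 2(9.81)(7.02 − 2.100) = 96.530 m²/s²
At the top, both N and weight point toward the centre: N + mg = mv_top²/r
N = m(v_top²/r − g) = 0.199(96.530/1.05 − 9.81) = 16.34 N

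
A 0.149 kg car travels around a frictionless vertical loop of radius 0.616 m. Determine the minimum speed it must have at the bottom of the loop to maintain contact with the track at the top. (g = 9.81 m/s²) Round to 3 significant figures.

v = 5.50 m/s

At the top: mg = mv_top²/r ⇒ v_top² = gr = 6.043 m²/s²
Energy from bottom to top (height 2r): ½mv_bot² = ½mv_top² + mg(2r)
v_bot² = gr + 4gr = 5gr = 30.21
v_bot = √(5gr) = 5.497 m/s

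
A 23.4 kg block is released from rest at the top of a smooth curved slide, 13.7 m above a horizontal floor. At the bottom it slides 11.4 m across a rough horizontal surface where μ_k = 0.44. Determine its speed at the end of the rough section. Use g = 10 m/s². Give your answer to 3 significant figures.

Energy at the top = energy at the end + work done against friction:
mgh = ½mv² + μ_k m g d
W_f = μ_k mg d = (0.44)(23.4)(10)(11.4) = 1174 J
½mv² = mgh − W_f = 3205.8 − 1174 = 2032.1 J
v = √(2 × 2032.1/23.4) = 13.18 m/s

v = 13.2 m/s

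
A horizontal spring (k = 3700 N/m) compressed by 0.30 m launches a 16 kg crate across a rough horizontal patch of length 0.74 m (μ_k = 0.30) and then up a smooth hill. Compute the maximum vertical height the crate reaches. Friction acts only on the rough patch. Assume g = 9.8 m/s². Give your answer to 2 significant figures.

h = 0.84 m

Spring energy: E₀ = ½kx² = ½(3700)(0.30)² = 166.50 J
Friction: W_f = μ_k mg d = (0.30)(16)(9.8)(0.74) = 34.81 J
Energy at base of ramp: E = 166.50 − 34.81 = 131.69 J
At max height all remaining energy is PE: mgh = E ⇒ h = E/(mg) = 131.69/(16 × 9.8) = 0.8399 m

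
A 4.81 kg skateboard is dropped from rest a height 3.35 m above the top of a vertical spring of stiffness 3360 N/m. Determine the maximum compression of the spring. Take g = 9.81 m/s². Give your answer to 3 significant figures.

Let x be the compression. The total drop is H + x, and the skateboard is instantaneously at rest at max compression, so energy conservation gives:
mg(H + x) = ½kx²
½(3360)x² − (4.81)(9.81)x − (4.81)(9.81)(3.35) = 0
1680x² − 47.19x − 158.1 = 0
x = [47.19 + √(2227 + 1.0623e+06)]/(2 × 1680) = 0.3211 m

x = 0.321 m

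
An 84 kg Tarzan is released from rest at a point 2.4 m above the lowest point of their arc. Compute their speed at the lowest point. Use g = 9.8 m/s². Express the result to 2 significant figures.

Mechanical energy is conserved (no friction): mgh = ½mv²
The mass cancels from both sides.
v = √(2gh) = √(2 × 9.8 × 2.4) = √47.040 = 6.859 m/s

v = 6.9 m/s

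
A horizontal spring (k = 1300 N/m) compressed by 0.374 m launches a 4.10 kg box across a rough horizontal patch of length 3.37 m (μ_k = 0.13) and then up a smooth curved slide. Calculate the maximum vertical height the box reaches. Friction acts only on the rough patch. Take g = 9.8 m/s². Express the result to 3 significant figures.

h = 1.82 m

Spring energy: E₀ = ½kx² = ½(1300)(0.374)² = 90.919 J
Friction: W_f = μ_k mg d = (0.13)(4.10)(9.8)(3.37) = 17.60 J
Energy at base of ramp: E = 90.919 − 17.60 = 73.317 J
At max height all remaining energy is PE: mgh = E ⇒ h = E/(mg) = 73.317/(4.10 × 9.8) = 1.825 m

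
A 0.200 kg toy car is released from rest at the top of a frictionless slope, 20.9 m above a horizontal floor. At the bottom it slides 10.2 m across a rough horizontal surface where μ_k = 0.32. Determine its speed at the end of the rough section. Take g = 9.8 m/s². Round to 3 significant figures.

Energy bookkeeping (friction removes W_f = μ_k N d):
mgh = ½mv² + μ_k m g d
W_f = μ_k mg d = (0.32)(0.200)(9.8)(10.2) = 6.397 J
½mv² = mgh − W_f = 40.964 − 6.397 = 34.567 J
v = √(2 × 34.567/0.200) = 18.59 m/s

v = 18.6 m/s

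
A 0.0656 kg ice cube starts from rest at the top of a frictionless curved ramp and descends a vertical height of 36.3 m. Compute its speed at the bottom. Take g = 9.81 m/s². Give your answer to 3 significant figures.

v = 26.7 m/s

Equating total energy at the two states: mgh = ½mv²
v = √(2gh) = √(2 × 9.81 × 36.3) = √712.21 = 26.69 m/s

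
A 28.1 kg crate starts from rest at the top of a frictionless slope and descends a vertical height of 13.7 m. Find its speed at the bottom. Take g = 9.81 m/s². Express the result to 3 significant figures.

v = 16.4 m/s

Mechanical energy is conserved (no friction): mgh = ½mv²
v = √(2gh) = √(2 × 9.81 × 13.7) = √268.79 = 16.39 m/s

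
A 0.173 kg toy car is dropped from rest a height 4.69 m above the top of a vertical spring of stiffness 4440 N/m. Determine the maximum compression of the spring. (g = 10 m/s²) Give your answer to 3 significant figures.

Take the reference level at the top of the uncompressed spring. At max compression the car has fallen H + x and is momentarily at rest:
mg(H + x) = ½kx²
½(4440)x² − (0.173)(10)x − (0.173)(10)(4.69) = 0
2220x² − 1.730x − 8.114 = 0
x = [1.730 + √(2.993 + 72050)]/(2 × 2220) = 0.06085 m

x = 0.0608 m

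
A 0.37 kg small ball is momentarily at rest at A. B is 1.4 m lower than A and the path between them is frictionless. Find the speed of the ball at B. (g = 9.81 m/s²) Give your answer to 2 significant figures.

Energy conservation between the two points: mgh = ½mv²
v = √(2gh) = √(2 × 9.81 × 1.4) = √27.468 = 5.241 m/s

v = 5.2 m/s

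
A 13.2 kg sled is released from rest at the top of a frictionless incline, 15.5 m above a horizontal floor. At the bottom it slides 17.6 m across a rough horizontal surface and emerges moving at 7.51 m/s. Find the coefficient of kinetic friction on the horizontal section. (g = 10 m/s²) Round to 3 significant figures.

Energy bookkeeping (friction removes W_f = μ_k N d):
mgh = ½mv² + μ_k m g d
mgh = 2046.0 J; ½mv² = 372.24 J
W_f = 2046.0 − 372.24 = 1674 J
μ_k = W_f/(mg·d) = 1674/(132.0 × 17.6) = 0.7205

μ_k = 0.720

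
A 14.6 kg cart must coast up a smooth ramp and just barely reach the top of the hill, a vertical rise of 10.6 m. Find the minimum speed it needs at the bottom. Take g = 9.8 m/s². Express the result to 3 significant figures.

v = 14.4 m/s

At the top it is momentarily at rest, so all KE converts to PE: ½mv² = mgh
v = √(2gh) = √(2 × 9.8 × 10.6) = 14.41 m/s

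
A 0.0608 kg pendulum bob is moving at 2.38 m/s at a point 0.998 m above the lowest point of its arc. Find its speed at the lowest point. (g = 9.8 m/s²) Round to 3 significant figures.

By conservation of mechanical energy, ½mv₀² + mgh = ½mv²
v² = v₀² + 2gh = (2.38)² + 2(9.8)(0.998) = 25.225
v = √25.225 = 5.022 m/s

v = 5.02 m/s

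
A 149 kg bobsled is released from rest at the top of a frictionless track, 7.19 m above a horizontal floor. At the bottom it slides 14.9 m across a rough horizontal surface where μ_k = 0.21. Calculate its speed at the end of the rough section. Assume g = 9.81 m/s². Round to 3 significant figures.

v = 8.93 m/s

Energy bookkeeping (friction removes W_f = μ_k N d):
mgh = ½mv² + μ_k m g d
W_f = μ_k mg d = (0.21)(149)(9.81)(14.9) = 4574 J
½mv² = mgh − W_f = 10510 − 4574 = 5935.9 J
v = √(2 × 5935.9/149) = 8.926 m/s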